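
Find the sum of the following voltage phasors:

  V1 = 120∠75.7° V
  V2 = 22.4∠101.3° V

Step 1 — Convert each phasor to rectangular form:
  V1 = 120·(cos(75.7°) + j·sin(75.7°)) = 29.64 + j116.3 V
  V2 = 22.4·(cos(101.3°) + j·sin(101.3°)) = -4.389 + j21.97 V
Step 2 — Sum components: V_total = 25.25 + j138.2 V.
Step 3 — Convert to polar: |V_total| = 140.5 V, ∠V_total = 79.6°.

V_total = 140.5∠79.6° V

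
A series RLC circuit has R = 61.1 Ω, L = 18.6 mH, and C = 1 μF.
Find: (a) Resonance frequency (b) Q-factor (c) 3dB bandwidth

Step 1 — Resonance condition Im(Z)=0 gives ω₀ = 1/√(LC).
Step 2 — ω₀ = 1/√(0.0186·1e-06) = 7332 rad/s.
Step 3 — f₀ = ω₀/(2π) = 1167 Hz.
Step 4 — Series Q: Q = ω₀L/R = 7332·0.0186/61.1 = 2.232.
Step 5 — 3dB bandwidth: Δω = ω₀/Q = 3285 rad/s; BW = Δω/(2π) = 522.8 Hz.

(a) f₀ = 1167 Hz  (b) Q = 2.232  (c) BW = 522.8 Hz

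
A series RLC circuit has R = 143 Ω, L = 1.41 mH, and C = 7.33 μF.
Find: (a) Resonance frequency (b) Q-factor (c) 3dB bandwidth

Step 1 — Resonance: ω₀ = 1/√(LC) = 1/√(0.00141·7.33e-06) = 9836 rad/s.
Step 2 — f₀ = ω₀/(2π) = 1566 Hz.
Step 3 — Series Q: Q = ω₀L/R = 9836·0.00141/143 = 0.09699.
Step 4 — Bandwidth: Δω = ω₀/Q = 1.014e+05 rad/s; BW = Δω/(2π) = 1.614e+04 Hz.

(a) f₀ = 1566 Hz  (b) Q = 0.09699  (c) BW = 1.614e+04 Hz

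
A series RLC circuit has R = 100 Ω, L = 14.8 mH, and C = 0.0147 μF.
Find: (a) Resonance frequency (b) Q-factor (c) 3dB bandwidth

Step 1 — Resonance: ω₀ = 1/√(LC) = 1/√(0.0148·1.47e-08) = 6.78e+04 rad/s.
Step 2 — f₀ = ω₀/(2π) = 1.079e+04 Hz.
Step 3 — Series Q: Q = ω₀L/R = 6.78e+04·0.0148/100 = 10.03.
Step 4 — Bandwidth: Δω = ω₀/Q = 6757 rad/s; BW = Δω/(2π) = 1075 Hz.

(a) f₀ = 1.079e+04 Hz  (b) Q = 10.03  (c) BW = 1075 Hz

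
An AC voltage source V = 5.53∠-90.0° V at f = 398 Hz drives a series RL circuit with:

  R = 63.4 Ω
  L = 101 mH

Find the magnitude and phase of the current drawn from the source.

Step 1 — Angular frequency: ω = 2π·f = 2π·398 = 2501 rad/s.
Step 2 — Component impedances:
  R: Z = R = 63.4 Ω
  L: Z = jωL = j·2501·0.101 = 0 + j252.6 Ω
Step 3 — Series combination: Z_total = R + L = 63.4 + j252.6 Ω = 260.4∠75.9° Ω.
Step 4 — Source phasor: V = 5.53∠-90.0° V = 0 - j5.53 V.
Step 5 — Ohm's law: I = V / Z_total = (0 - j5.53) / (63.4 + j252.6) = -0.0206 - j0.00517 A.
Step 6 — Convert to polar: |I| = 0.02124 A, ∠I = -165.9°.

I = 0.02124∠-165.9° A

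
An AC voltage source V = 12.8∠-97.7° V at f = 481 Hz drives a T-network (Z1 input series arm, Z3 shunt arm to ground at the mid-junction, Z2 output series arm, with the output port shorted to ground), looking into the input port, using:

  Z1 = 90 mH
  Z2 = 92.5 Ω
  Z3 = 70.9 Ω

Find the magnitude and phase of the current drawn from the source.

Step 1 — Angular frequency: ω = 2π·f = 2π·481 = 3022 rad/s.
Step 2 — Component impedances:
  Z1: Z = jωL = j·3022·0.09 = 0 + j272 Ω
  Z2: Z = R = 92.5 Ω
  Z3: Z = R = 70.9 Ω
Step 3 — With the output port shorted to ground, the output series arm Z2 runs from the junction to ground; the shunt arm Z3 also runs from the junction to ground. They appear in parallel: Z3 || Z2 = 40.14 Ω.
Step 4 — Series with input arm Z1: Z_in = Z1 + (Z3 || Z2) = 40.14 + j272 Ω = 274.9∠81.6° Ω.
Step 5 — Source phasor: V = 12.8∠-97.7° V = -1.715 - j12.68 V.
Step 6 — Ohm's law: I = V / Z_total = (-1.715 - j12.68) / (40.14 + j272) = -0.04655 - j0.0005639 A.
Step 7 — Convert to polar: |I| = 0.04655 A, ∠I = -179.3°.

I = 0.04655∠-179.3° A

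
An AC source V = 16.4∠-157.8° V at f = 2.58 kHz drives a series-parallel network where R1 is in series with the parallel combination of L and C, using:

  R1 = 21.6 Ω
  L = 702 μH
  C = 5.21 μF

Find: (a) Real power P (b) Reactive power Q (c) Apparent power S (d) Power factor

Step 1 — Angular frequency: ω = 2π·f = 2π·2580 = 1.621e+04 rad/s.
Step 2 — Component impedances:
  R1: Z = R = 21.6 Ω
  L: Z = jωL = j·1.621e+04·0.000702 = 0 + j11.38 Ω
  C: Z = 1/(jωC) = -j/(ω·C) = 0 - j11.84 Ω
Step 3 — Parallel branch: L || C = 1/(1/L + 1/C) = 0 + j292.6 Ω.
Step 4 — Series with R1: Z_total = R1 + (L || C) = 21.6 + j292.6 Ω = 293.4∠85.8° Ω.
Step 5 — Source phasor: V = 16.4∠-157.8° V = -15.18 - j6.197 V.
Step 6 — Current: I = V / Z = -0.02487 + j0.05005 A = 0.05589∠116.4° A.
Step 7 — Complex power: S = V·I* = 0.06747 + j0.9141 VA.
Step 8 — Real power: P = Re(S) = 0.06747 W.
Step 9 — Reactive power: Q = Im(S) = 0.9141 VAR.
Step 10 — Apparent power: |S| = 0.9166 VA.
Step 11 — Power factor: PF = P/|S| = 0.07361 (lagging).

(a) P = 0.06747 W  (b) Q = 0.9141 VAR  (c) S = 0.9166 VA  (d) PF = 0.07361 (lagging)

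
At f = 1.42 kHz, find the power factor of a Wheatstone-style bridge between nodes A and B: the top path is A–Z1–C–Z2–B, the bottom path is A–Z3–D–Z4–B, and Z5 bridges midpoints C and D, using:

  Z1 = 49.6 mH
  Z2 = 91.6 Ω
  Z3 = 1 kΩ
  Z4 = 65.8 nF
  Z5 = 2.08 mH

Step 1 — Angular frequency: ω = 2π·f = 2π·1420 = 8922 rad/s.
Step 2 — Component impedances:
  Z1: Z = jωL = j·8922·0.0496 = 0 + j442.5 Ω
  Z2: Z = R = 91.6 Ω
  Z3: Z = R = 1000 Ω
  Z4: Z = 1/(jωC) = -j/(ω·C) = 0 - j1703 Ω
  Z5: Z = jωL = j·8922·0.00208 = 0 + j18.56 Ω
Step 3 — Bridge requires nodal analysis (the Z5 bridge couples midpoints C and D, so the two paths cannot be reduced to a simple series/parallel combination). Setting node B to ground and injecting 1 A at node A, the 3-node admittance system at A, C, D solves to V_A = Z_AB = 253.2 + j363.8 Ω = 443.2∠55.2° Ω.
Step 4 — Power factor: PF = cos(φ) = Re(Z)/|Z| = 253.18/443.23 = 0.5712.
Step 5 — Type: Im(Z) = 363.8 ⇒ lagging (phase φ = 55.2°).

PF = 0.5712 (lagging, φ = 55.2°)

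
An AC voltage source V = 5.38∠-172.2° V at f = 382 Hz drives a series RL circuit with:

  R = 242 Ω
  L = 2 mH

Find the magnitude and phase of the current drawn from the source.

Step 1 — Angular frequency: ω = 2π·f = 2π·382 = 2400 rad/s.
Step 2 — Component impedances:
  R: Z = R = 242 Ω
  L: Z = jωL = j·2400·0.002 = 0 + j4.8 Ω
Step 3 — Series combination: Z_total = R + L = 242 + j4.8 Ω = 242∠1.1° Ω.
Step 4 — Source phasor: V = 5.38∠-172.2° V = -5.33 - j0.7301 V.
Step 5 — Ohm's law: I = V / Z_total = (-5.33 - j0.7301) / (242 + j4.8) = -0.02208 - j0.002579 A.
Step 6 — Convert to polar: |I| = 0.02223 A, ∠I = -173.3°.

I = 0.02223∠-173.3° A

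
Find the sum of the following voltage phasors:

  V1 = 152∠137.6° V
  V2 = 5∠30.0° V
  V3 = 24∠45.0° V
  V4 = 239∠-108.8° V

Step 1 — Convert each phasor to rectangular form:
  V1 = 152·(cos(137.6°) + j·sin(137.6°)) = -112.2 + j102.5 V
  V2 = 5·(cos(30.0°) + j·sin(30.0°)) = 4.33 + j2.5 V
  V3 = 24·(cos(45.0°) + j·sin(45.0°)) = 16.97 + j16.97 V
  V4 = 239·(cos(-108.8°) + j·sin(-108.8°)) = -77.02 - j226.2 V
Step 2 — Sum components: V_total = -168 - j104.3 V.
Step 3 — Convert to polar: |V_total| = 197.7 V, ∠V_total = -148.2°.

V_total = 197.7∠-148.2° V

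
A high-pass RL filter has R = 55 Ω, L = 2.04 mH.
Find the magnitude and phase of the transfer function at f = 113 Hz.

Step 1 — Angular frequency: ω = 2π·113 = 710 rad/s.
Step 2 — Transfer function: H(jω) = jωL/(R + jωL).
Step 3 — Numerator jωL = j·1.448; denominator R + jωL = 55 + j1.448.
Step 4 — H = 0.000693 + j0.02632.
Step 5 — Magnitude: |H| = 0.02633 (-31.6 dB); phase: φ = 88.5°.

|H| = 0.02633 (-31.6 dB), φ = 88.5°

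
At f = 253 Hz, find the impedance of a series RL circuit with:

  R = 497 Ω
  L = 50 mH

Step 1 — Angular frequency: ω = 2π·f = 2π·253 = 1590 rad/s.
Step 2 — Component impedances:
  R: Z = R = 497 Ω
  L: Z = jωL = j·1590·0.05 = 0 + j79.48 Ω
Step 3 — Series combination: Z_total = R + L = 497 + j79.48 Ω = 503.3∠9.1° Ω.

Z = 497 + j79.48 Ω = 503.3∠9.1° Ω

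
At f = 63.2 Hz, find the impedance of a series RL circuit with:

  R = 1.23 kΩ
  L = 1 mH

Step 1 — Angular frequency: ω = 2π·f = 2π·63.2 = 397.1 rad/s.
Step 2 — Component impedances:
  R: Z = R = 1230 Ω
  L: Z = jωL = j·397.1·0.001 = 0 + j0.3971 Ω
Step 3 — Series combination: Z_total = R + L = 1230 + j0.3971 Ω = 1230∠0.0° Ω.

Z = 1230 + j0.3971 Ω = 1230∠0.0° Ω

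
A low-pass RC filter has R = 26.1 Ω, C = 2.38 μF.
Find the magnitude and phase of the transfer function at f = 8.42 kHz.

Step 1 — Angular frequency: ω = 2π·8420 = 5.29e+04 rad/s.
Step 2 — Transfer function: H(jω) = 1/(1 + jωRC).
Step 3 — Denominator: 1 + jωRC = 1 + j·5.29e+04·26.1·2.38e-06 = 1 + j3.286.
Step 4 — H = 0.08475 - j0.2785.
Step 5 — Magnitude: |H| = 0.2911 (-10.7 dB); phase: φ = -73.1°.

|H| = 0.2911 (-10.7 dB), φ = -73.1°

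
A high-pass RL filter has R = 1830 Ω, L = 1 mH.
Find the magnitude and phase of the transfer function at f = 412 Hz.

Step 1 — Angular frequency: ω = 2π·412 = 2589 rad/s.
Step 2 — Transfer function: H(jω) = jωL/(R + jωL).
Step 3 — Numerator jωL = j·2.589; denominator R + jωL = 1830 + j2.589.
Step 4 — H = 2.001e-06 + j0.001415.
Step 5 — Magnitude: |H| = 0.001415 (-57.0 dB); phase: φ = 89.9°.

|H| = 0.001415 (-57.0 dB), φ = 89.9°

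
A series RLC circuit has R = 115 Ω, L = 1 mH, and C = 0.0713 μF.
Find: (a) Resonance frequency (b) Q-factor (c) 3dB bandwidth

Step 1 — Resonance: ω₀ = 1/√(LC) = 1/√(0.001·7.13e-08) = 1.184e+05 rad/s.
Step 2 — f₀ = ω₀/(2π) = 1.885e+04 Hz.
Step 3 — Series Q: Q = ω₀L/R = 1.184e+05·0.001/115 = 1.03.
Step 4 — Bandwidth: Δω = ω₀/Q = 1.15e+05 rad/s; BW = Δω/(2π) = 1.83e+04 Hz.

(a) f₀ = 1.885e+04 Hz  (b) Q = 1.03  (c) BW = 1.83e+04 Hz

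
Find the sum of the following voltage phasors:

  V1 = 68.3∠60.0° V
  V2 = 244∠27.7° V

Step 1 — Convert each phasor to rectangular form:
  V1 = 68.3·(cos(60.0°) + j·sin(60.0°)) = 34.15 + j59.15 V
  V2 = 244·(cos(27.7°) + j·sin(27.7°)) = 216 + j113.4 V
Step 2 — Sum components: V_total = 250.2 + j172.6 V.
Step 3 — Convert to polar: |V_total| = 303.9 V, ∠V_total = 34.6°.

V_total = 303.9∠34.6° V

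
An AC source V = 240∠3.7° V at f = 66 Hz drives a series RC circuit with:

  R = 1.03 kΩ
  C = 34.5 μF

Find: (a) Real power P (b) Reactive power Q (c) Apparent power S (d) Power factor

Step 1 — Angular frequency: ω = 2π·f = 2π·66 = 414.7 rad/s.
Step 2 — Component impedances:
  R: Z = R = 1030 Ω
  C: Z = 1/(jωC) = -j/(ω·C) = 0 - j69.9 Ω
Step 3 — Series combination: Z_total = R + C = 1030 - j69.9 Ω = 1032∠-3.9° Ω.
Step 4 — Source phasor: V = 240∠3.7° V = 239.5 + j15.49 V.
Step 5 — Current: I = V / Z = 0.2304 + j0.03067 A = 0.2325∠7.6° A.
Step 6 — Complex power: S = V·I* = 55.67 - j3.778 VA.
Step 7 — Real power: P = Re(S) = 55.67 W.
Step 8 — Reactive power: Q = Im(S) = -3.778 VAR.
Step 9 — Apparent power: |S| = 55.79 VA.
Step 10 — Power factor: PF = P/|S| = 0.9977 (leading).

(a) P = 55.67 W  (b) Q = -3.778 VAR  (c) S = 55.79 VA  (d) PF = 0.9977 (leading)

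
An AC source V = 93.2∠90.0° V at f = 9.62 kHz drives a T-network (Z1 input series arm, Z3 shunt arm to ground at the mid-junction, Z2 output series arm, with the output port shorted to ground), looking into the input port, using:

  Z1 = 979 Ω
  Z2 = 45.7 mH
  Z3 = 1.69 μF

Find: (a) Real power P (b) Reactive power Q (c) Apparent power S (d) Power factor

Step 1 — Angular frequency: ω = 2π·f = 2π·9620 = 6.044e+04 rad/s.
Step 2 — Component impedances:
  Z1: Z = R = 979 Ω
  Z2: Z = jωL = j·6.044e+04·0.0457 = 0 + j2762 Ω
  Z3: Z = 1/(jωC) = -j/(ω·C) = 0 - j9.789 Ω
Step 3 — With the output port shorted to ground, the output series arm Z2 runs from the junction to ground; the shunt arm Z3 also runs from the junction to ground. They appear in parallel: Z3 || Z2 = 0 - j9.824 Ω.
Step 4 — Series with input arm Z1: Z_in = Z1 + (Z3 || Z2) = 979 - j9.824 Ω = 979∠-0.6° Ω.
Step 5 — Source phasor: V = 93.2∠90.0° V = 0 + j93.2 V.
Step 6 — Current: I = V / Z = -0.0009552 + j0.09519 A = 0.09519∠90.6° A.
Step 7 — Complex power: S = V·I* = 8.872 - j0.08903 VA.
Step 8 — Real power: P = Re(S) = 8.872 W.
Step 9 — Reactive power: Q = Im(S) = -0.08903 VAR.
Step 10 — Apparent power: |S| = 8.872 VA.
Step 11 — Power factor: PF = P/|S| = 0.9999 (leading).

(a) P = 8.872 W  (b) Q = -0.08903 VAR  (c) S = 8.872 VA  (d) PF = 0.9999 (leading)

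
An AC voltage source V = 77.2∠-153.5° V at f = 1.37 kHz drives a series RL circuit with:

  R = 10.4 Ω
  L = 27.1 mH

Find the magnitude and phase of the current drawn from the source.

Step 1 — Angular frequency: ω = 2π·f = 2π·1370 = 8608 rad/s.
Step 2 — Component impedances:
  R: Z = R = 10.4 Ω
  L: Z = jωL = j·8608·0.0271 = 0 + j233.3 Ω
Step 3 — Series combination: Z_total = R + L = 10.4 + j233.3 Ω = 233.5∠87.4° Ω.
Step 4 — Source phasor: V = 77.2∠-153.5° V = -69.09 - j34.45 V.
Step 5 — Ohm's law: I = V / Z_total = (-69.09 - j34.45) / (10.4 + j233.3) = -0.1605 + j0.289 A.
Step 6 — Convert to polar: |I| = 0.3306 A, ∠I = 119.1°.

I = 0.3306∠119.1° A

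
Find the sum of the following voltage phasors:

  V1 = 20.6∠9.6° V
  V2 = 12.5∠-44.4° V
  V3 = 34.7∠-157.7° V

Step 1 — Convert each phasor to rectangular form:
  V1 = 20.6·(cos(9.6°) + j·sin(9.6°)) = 20.31 + j3.435 V
  V2 = 12.5·(cos(-44.4°) + j·sin(-44.4°)) = 8.931 - j8.746 V
  V3 = 34.7·(cos(-157.7°) + j·sin(-157.7°)) = -32.1 - j13.17 V
Step 2 — Sum components: V_total = -2.862 - j18.48 V.
Step 3 — Convert to polar: |V_total| = 18.7 V, ∠V_total = -98.8°.

V_total = 18.7∠-98.8° V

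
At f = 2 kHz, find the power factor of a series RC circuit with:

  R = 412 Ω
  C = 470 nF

Step 1 — Angular frequency: ω = 2π·f = 2π·2000 = 1.257e+04 rad/s.
Step 2 — Component impedances:
  R: Z = R = 412 Ω
  C: Z = 1/(jωC) = -j/(ω·C) = 0 - j169.3 Ω
Step 3 — Series combination: Z_total = R + C = 412 - j169.3 Ω = 445.4∠-22.3° Ω.
Step 4 — Power factor: PF = cos(φ) = Re(Z)/|Z| = 412/445.43 = 0.9249.
Step 5 — Type: Im(Z) = -169.3 ⇒ leading (phase φ = -22.3°).

PF = 0.9249 (leading, φ = -22.3°)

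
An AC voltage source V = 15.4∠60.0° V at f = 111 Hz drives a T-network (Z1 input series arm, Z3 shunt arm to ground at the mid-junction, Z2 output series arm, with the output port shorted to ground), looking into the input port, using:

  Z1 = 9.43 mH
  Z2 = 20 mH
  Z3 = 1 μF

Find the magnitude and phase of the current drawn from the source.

Step 1 — Angular frequency: ω = 2π·f = 2π·111 = 697.4 rad/s.
Step 2 — Component impedances:
  Z1: Z = jωL = j·697.4·0.00943 = 0 + j6.577 Ω
  Z2: Z = jωL = j·697.4·0.02 = 0 + j13.95 Ω
  Z3: Z = 1/(jωC) = -j/(ω·C) = 0 - j1434 Ω
Step 3 — With the output port shorted to ground, the output series arm Z2 runs from the junction to ground; the shunt arm Z3 also runs from the junction to ground. They appear in parallel: Z3 || Z2 = 0 + j14.09 Ω.
Step 4 — Series with input arm Z1: Z_in = Z1 + (Z3 || Z2) = 0 + j20.66 Ω = 20.66∠90.0° Ω.
Step 5 — Source phasor: V = 15.4∠60.0° V = 7.7 + j13.34 V.
Step 6 — Ohm's law: I = V / Z_total = (7.7 + j13.34) / (0 + j20.66) = 0.6455 - j0.3727 A.
Step 7 — Convert to polar: |I| = 0.7453 A, ∠I = -30.0°.

I = 0.7453∠-30.0° A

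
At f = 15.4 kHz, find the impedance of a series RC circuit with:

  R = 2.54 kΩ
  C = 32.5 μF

Step 1 — Angular frequency: ω = 2π·f = 2π·1.54e+04 = 9.676e+04 rad/s.
Step 2 — Component impedances:
  R: Z = R = 2540 Ω
  C: Z = 1/(jωC) = -j/(ω·C) = 0 - j0.318 Ω
Step 3 — Series combination: Z_total = R + C = 2540 - j0.318 Ω = 2540∠-0.0° Ω.

Z = 2540 - j0.318 Ω = 2540∠-0.0° Ω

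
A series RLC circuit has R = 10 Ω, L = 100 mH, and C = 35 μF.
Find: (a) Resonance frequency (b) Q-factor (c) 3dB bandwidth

Step 1 — Resonance: ω₀ = 1/√(LC) = 1/√(0.1·3.5e-05) = 534.5 rad/s.
Step 2 — f₀ = ω₀/(2π) = 85.07 Hz.
Step 3 — Series Q: Q = ω₀L/R = 534.5·0.1/10 = 5.345.
Step 4 — Bandwidth: Δω = ω₀/Q = 100 rad/s; BW = Δω/(2π) = 15.92 Hz.

(a) f₀ = 85.07 Hz  (b) Q = 5.345  (c) BW = 15.92 Hz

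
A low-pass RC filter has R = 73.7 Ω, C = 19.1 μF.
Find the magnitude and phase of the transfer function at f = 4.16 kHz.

Step 1 — Angular frequency: ω = 2π·4160 = 2.614e+04 rad/s.
Step 2 — Transfer function: H(jω) = 1/(1 + jωRC).
Step 3 — Denominator: 1 + jωRC = 1 + j·2.614e+04·73.7·1.91e-05 = 1 + j36.79.
Step 4 — H = 0.0007381 - j0.02716.
Step 5 — Magnitude: |H| = 0.02717 (-31.3 dB); phase: φ = -88.4°.

|H| = 0.02717 (-31.3 dB), φ = -88.4°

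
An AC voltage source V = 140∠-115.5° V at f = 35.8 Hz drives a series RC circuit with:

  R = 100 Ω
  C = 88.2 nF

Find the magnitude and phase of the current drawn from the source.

Step 1 — Angular frequency: ω = 2π·f = 2π·35.8 = 224.9 rad/s.
Step 2 — Component impedances:
  R: Z = R = 100 Ω
  C: Z = 1/(jωC) = -j/(ω·C) = 0 - j5.04e+04 Ω
Step 3 — Series combination: Z_total = R + C = 100 - j5.04e+04 Ω = 5.04e+04∠-89.9° Ω.
Step 4 — Source phasor: V = 140∠-115.5° V = -60.27 - j126.4 V.
Step 5 — Ohm's law: I = V / Z_total = (-60.27 - j126.4) / (100 - j5.04e+04) = 0.002505 - j0.001201 A.
Step 6 — Convert to polar: |I| = 0.002778 A, ∠I = -25.6°.

I = 0.002778∠-25.6° A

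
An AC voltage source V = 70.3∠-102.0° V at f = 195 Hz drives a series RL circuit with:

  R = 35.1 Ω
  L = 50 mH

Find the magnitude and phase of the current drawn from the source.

Step 1 — Angular frequency: ω = 2π·f = 2π·195 = 1225 rad/s.
Step 2 — Component impedances:
  R: Z = R = 35.1 Ω
  L: Z = jωL = j·1225·0.05 = 0 + j61.26 Ω
Step 3 — Series combination: Z_total = R + L = 35.1 + j61.26 Ω = 70.6∠60.2° Ω.
Step 4 — Source phasor: V = 70.3∠-102.0° V = -14.62 - j68.76 V.
Step 5 — Ohm's law: I = V / Z_total = (-14.62 - j68.76) / (35.1 + j61.26) = -0.948 - j0.3046 A.
Step 6 — Convert to polar: |I| = 0.9957 A, ∠I = -162.2°.

I = 0.9957∠-162.2° A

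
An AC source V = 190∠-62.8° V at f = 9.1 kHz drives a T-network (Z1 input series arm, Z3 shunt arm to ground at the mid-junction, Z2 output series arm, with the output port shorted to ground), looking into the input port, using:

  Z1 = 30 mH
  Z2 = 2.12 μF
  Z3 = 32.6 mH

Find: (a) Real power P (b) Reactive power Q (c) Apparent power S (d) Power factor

Step 1 — Angular frequency: ω = 2π·f = 2π·9100 = 5.718e+04 rad/s.
Step 2 — Component impedances:
  Z1: Z = jωL = j·5.718e+04·0.03 = 0 + j1715 Ω
  Z2: Z = 1/(jωC) = -j/(ω·C) = 0 - j8.25 Ω
  Z3: Z = jωL = j·5.718e+04·0.0326 = 0 + j1864 Ω
Step 3 — With the output port shorted to ground, the output series arm Z2 runs from the junction to ground; the shunt arm Z3 also runs from the junction to ground. They appear in parallel: Z3 || Z2 = 0 - j8.286 Ω.
Step 4 — Series with input arm Z1: Z_in = Z1 + (Z3 || Z2) = 0 + j1707 Ω = 1707∠90.0° Ω.
Step 5 — Source phasor: V = 190∠-62.8° V = 86.85 - j169 V.
Step 6 — Current: I = V / Z = -0.099 - j0.05088 A = 0.1113∠-152.8° A.
Step 7 — Complex power: S = V·I* = 0 + j21.15 VA.
Step 8 — Real power: P = Re(S) = 0 W.
Step 9 — Reactive power: Q = Im(S) = 21.15 VAR.
Step 10 — Apparent power: |S| = 21.15 VA.
Step 11 — Power factor: PF = P/|S| = 0 (lagging).

(a) P = 0 W  (b) Q = 21.15 VAR  (c) S = 21.15 VA  (d) PF = 0 (lagging)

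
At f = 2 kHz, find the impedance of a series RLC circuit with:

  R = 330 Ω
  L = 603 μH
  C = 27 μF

Step 1 — Angular frequency: ω = 2π·f = 2π·2000 = 1.257e+04 rad/s.
Step 2 — Component impedances:
  R: Z = R = 330 Ω
  L: Z = jωL = j·1.257e+04·0.000603 = 0 + j7.578 Ω
  C: Z = 1/(jωC) = -j/(ω·C) = 0 - j2.947 Ω
Step 3 — Series combination: Z_total = R + L + C = 330 + j4.63 Ω = 330∠0.8° Ω.

Z = 330 + j4.63 Ω = 330∠0.8° Ω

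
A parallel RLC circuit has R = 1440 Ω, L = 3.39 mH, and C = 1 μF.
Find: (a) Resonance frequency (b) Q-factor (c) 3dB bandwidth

Step 1 — Resonance: ω₀ = 1/√(LC) = 1/√(0.00339·1e-06) = 1.718e+04 rad/s.
Step 2 — f₀ = ω₀/(2π) = 2734 Hz.
Step 3 — Parallel Q: Q = R/(ω₀L) = 1440/(1.718e+04·0.00339) = 24.73.
Step 4 — Bandwidth: Δω = ω₀/Q = 694.4 rad/s; BW = Δω/(2π) = 110.5 Hz.

(a) f₀ = 2734 Hz  (b) Q = 24.73  (c) BW = 110.5 Hz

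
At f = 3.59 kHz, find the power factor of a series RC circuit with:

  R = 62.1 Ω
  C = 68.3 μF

Step 1 — Angular frequency: ω = 2π·f = 2π·3590 = 2.256e+04 rad/s.
Step 2 — Component impedances:
  R: Z = R = 62.1 Ω
  C: Z = 1/(jωC) = -j/(ω·C) = 0 - j0.6491 Ω
Step 3 — Series combination: Z_total = R + C = 62.1 - j0.6491 Ω = 62.1∠-0.6° Ω.
Step 4 — Power factor: PF = cos(φ) = Re(Z)/|Z| = 62.1/62.1034 = 0.9999.
Step 5 — Type: Im(Z) = -0.6491 ⇒ leading (phase φ = -0.6°).

PF = 0.9999 (leading, φ = -0.6°)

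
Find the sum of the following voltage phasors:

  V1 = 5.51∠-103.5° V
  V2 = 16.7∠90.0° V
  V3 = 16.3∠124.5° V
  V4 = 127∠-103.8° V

Step 1 — Convert each phasor to rectangular form:
  V1 = 5.51·(cos(-103.5°) + j·sin(-103.5°)) = -1.286 - j5.358 V
  V2 = 16.7·(cos(90.0°) + j·sin(90.0°)) = 0 + j16.7 V
  V3 = 16.3·(cos(124.5°) + j·sin(124.5°)) = -9.232 + j13.43 V
  V4 = 127·(cos(-103.8°) + j·sin(-103.8°)) = -30.29 - j123.3 V
Step 2 — Sum components: V_total = -40.81 - j98.56 V.
Step 3 — Convert to polar: |V_total| = 106.7 V, ∠V_total = -112.5°.

V_total = 106.7∠-112.5° V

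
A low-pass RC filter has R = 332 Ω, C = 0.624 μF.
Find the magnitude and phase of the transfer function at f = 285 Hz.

Step 1 — Angular frequency: ω = 2π·285 = 1791 rad/s.
Step 2 — Transfer function: H(jω) = 1/(1 + jωRC).
Step 3 — Denominator: 1 + jωRC = 1 + j·1791·332·6.24e-07 = 1 + j0.371.
Step 4 — H = 0.879 - j0.3261.
Step 5 — Magnitude: |H| = 0.9376 (-0.6 dB); phase: φ = -20.4°.

|H| = 0.9376 (-0.6 dB), φ = -20.4°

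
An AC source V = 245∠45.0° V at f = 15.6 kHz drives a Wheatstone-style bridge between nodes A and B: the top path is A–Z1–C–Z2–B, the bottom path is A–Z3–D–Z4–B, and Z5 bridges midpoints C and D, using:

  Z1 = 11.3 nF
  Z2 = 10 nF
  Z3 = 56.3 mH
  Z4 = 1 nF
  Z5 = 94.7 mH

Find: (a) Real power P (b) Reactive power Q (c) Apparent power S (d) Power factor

Step 1 — Angular frequency: ω = 2π·f = 2π·1.56e+04 = 9.802e+04 rad/s.
Step 2 — Component impedances:
  Z1: Z = 1/(jωC) = -j/(ω·C) = 0 - j902.9 Ω
  Z2: Z = 1/(jωC) = -j/(ω·C) = 0 - j1020 Ω
  Z3: Z = jωL = j·9.802e+04·0.0563 = 0 + j5518 Ω
  Z4: Z = 1/(jωC) = -j/(ω·C) = 0 - j1.02e+04 Ω
  Z5: Z = jωL = j·9.802e+04·0.0947 = 0 + j9282 Ω
Step 3 — Bridge requires nodal analysis (the Z5 bridge couples midpoints C and D, so the two paths cannot be reduced to a simple series/parallel combination). Setting node B to ground and injecting 1 A at node A, the 3-node admittance system at A, C, D solves to V_A = Z_AB = 0 - j1658 Ω = 1658∠-90.0° Ω.
Step 4 — Source phasor: V = 245∠45.0° V = 173.2 + j173.2 V.
Step 5 — Current: I = V / Z = -0.1045 + j0.1045 A = 0.1478∠135.0° A.
Step 6 — Complex power: S = V·I* = 0 - j36.2 VA.
Step 7 — Real power: P = Re(S) = 0 W.
Step 8 — Reactive power: Q = Im(S) = -36.2 VAR.
Step 9 — Apparent power: |S| = 36.2 VA.
Step 10 — Power factor: PF = P/|S| = 0 (leading).

(a) P = 0 W  (b) Q = -36.2 VAR  (c) S = 36.2 VA  (d) PF = 0 (leading)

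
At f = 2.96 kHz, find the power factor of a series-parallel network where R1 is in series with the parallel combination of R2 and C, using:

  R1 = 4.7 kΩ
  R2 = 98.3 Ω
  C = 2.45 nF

Step 1 — Angular frequency: ω = 2π·f = 2π·2960 = 1.86e+04 rad/s.
Step 2 — Component impedances:
  R1: Z = R = 4700 Ω
  R2: Z = R = 98.3 Ω
  C: Z = 1/(jωC) = -j/(ω·C) = 0 - j2.195e+04 Ω
Step 3 — Parallel branch: R2 || C = 1/(1/R2 + 1/C) = 98.3 - j0.4403 Ω.
Step 4 — Series with R1: Z_total = R1 + (R2 || C) = 4798 - j0.4403 Ω = 4798∠-0.0° Ω.
Step 5 — Power factor: PF = cos(φ) = Re(Z)/|Z| = 4798/4798 = 1.
Step 6 — Type: Im(Z) = -0.4403 ⇒ leading (phase φ = -0.0°).

PF = 1 (leading, φ = -0.0°)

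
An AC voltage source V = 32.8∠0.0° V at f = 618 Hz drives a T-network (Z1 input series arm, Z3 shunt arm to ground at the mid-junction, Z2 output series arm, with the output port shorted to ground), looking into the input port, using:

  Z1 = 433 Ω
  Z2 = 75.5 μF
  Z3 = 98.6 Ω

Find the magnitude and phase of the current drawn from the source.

Step 1 — Angular frequency: ω = 2π·f = 2π·618 = 3883 rad/s.
Step 2 — Component impedances:
  Z1: Z = R = 433 Ω
  Z2: Z = 1/(jωC) = -j/(ω·C) = 0 - j3.411 Ω
  Z3: Z = R = 98.6 Ω
Step 3 — With the output port shorted to ground, the output series arm Z2 runs from the junction to ground; the shunt arm Z3 also runs from the junction to ground. They appear in parallel: Z3 || Z2 = 0.1179 - j3.407 Ω.
Step 4 — Series with input arm Z1: Z_in = Z1 + (Z3 || Z2) = 433.1 - j3.407 Ω = 433.1∠-0.5° Ω.
Step 5 — Source phasor: V = 32.8∠0.0° V = 32.8 V.
Step 6 — Ohm's law: I = V / Z_total = (32.8) / (433.1 - j3.407) = 0.07573 + j0.0005957 A.
Step 7 — Convert to polar: |I| = 0.07573 A, ∠I = 0.5°.

I = 0.07573∠0.5° A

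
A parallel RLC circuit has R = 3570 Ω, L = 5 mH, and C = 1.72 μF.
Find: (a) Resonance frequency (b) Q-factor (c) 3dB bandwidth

Step 1 — Resonance: ω₀ = 1/√(LC) = 1/√(0.005·1.72e-06) = 1.078e+04 rad/s.
Step 2 — f₀ = ω₀/(2π) = 1716 Hz.
Step 3 — Parallel Q: Q = R/(ω₀L) = 3570/(1.078e+04·0.005) = 66.21.
Step 4 — Bandwidth: Δω = ω₀/Q = 162.9 rad/s; BW = Δω/(2π) = 25.92 Hz.

(a) f₀ = 1716 Hz  (b) Q = 66.21  (c) BW = 25.92 Hz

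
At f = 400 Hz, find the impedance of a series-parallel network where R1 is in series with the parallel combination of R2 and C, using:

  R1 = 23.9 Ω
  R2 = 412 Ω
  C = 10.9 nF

Step 1 — Angular frequency: ω = 2π·f = 2π·400 = 2513 rad/s.
Step 2 — Component impedances:
  R1: Z = R = 23.9 Ω
  R2: Z = R = 412 Ω
  C: Z = 1/(jωC) = -j/(ω·C) = 0 - j3.65e+04 Ω
Step 3 — Parallel branch: R2 || C = 1/(1/R2 + 1/C) = 411.9 - j4.649 Ω.
Step 4 — Series with R1: Z_total = R1 + (R2 || C) = 435.8 - j4.649 Ω = 435.9∠-0.6° Ω.

Z = 435.8 - j4.649 Ω = 435.9∠-0.6° Ω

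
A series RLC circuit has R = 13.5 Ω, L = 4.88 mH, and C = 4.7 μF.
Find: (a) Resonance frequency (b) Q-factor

Step 1 — Resonance condition Im(Z)=0 gives ω₀ = 1/√(LC).
Step 2 — ω₀ = 1/√(0.00488·4.7e-06) = 6603 rad/s.
Step 3 — f₀ = ω₀/(2π) = 1051 Hz.
Step 4 — Series Q: Q = ω₀L/R = 6603·0.00488/13.5 = 2.387.

(a) f₀ = 1051 Hz  (b) Q = 2.387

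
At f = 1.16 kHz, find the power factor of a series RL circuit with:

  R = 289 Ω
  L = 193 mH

Step 1 — Angular frequency: ω = 2π·f = 2π·1160 = 7288 rad/s.
Step 2 — Component impedances:
  R: Z = R = 289 Ω
  L: Z = jωL = j·7288·0.193 = 0 + j1407 Ω
Step 3 — Series combination: Z_total = R + L = 289 + j1407 Ω = 1436∠78.4° Ω.
Step 4 — Power factor: PF = cos(φ) = Re(Z)/|Z| = 289/1436.1 = 0.2012.
Step 5 — Type: Im(Z) = 1407 ⇒ lagging (phase φ = 78.4°).

PF = 0.2012 (lagging, φ = 78.4°)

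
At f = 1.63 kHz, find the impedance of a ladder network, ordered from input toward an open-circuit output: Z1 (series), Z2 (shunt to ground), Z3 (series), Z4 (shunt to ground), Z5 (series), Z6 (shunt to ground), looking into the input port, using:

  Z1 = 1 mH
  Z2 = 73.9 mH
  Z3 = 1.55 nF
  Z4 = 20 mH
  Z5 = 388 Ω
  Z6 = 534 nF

Step 1 — Angular frequency: ω = 2π·f = 2π·1630 = 1.024e+04 rad/s.
Step 2 — Component impedances:
  Z1: Z = jωL = j·1.024e+04·0.001 = 0 + j10.24 Ω
  Z2: Z = jωL = j·1.024e+04·0.0739 = 0 + j756.9 Ω
  Z3: Z = 1/(jωC) = -j/(ω·C) = 0 - j6.299e+04 Ω
  Z4: Z = jωL = j·1.024e+04·0.02 = 0 + j204.8 Ω
  Z5: Z = R = 388 Ω
  Z6: Z = 1/(jωC) = -j/(ω·C) = 0 - j182.8 Ω
Step 3 — Ladder network (open output): work backward from the far end, alternating series and parallel combinations. Z_in = 0.01604 + j776.3 Ω = 776.3∠90.0° Ω.

Z = 0.01604 + j776.3 Ω = 776.3∠90.0° Ω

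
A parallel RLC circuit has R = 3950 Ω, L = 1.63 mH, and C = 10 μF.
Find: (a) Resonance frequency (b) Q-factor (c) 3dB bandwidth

Step 1 — Resonance: ω₀ = 1/√(LC) = 1/√(0.00163·1e-05) = 7833 rad/s.
Step 2 — f₀ = ω₀/(2π) = 1247 Hz.
Step 3 — Parallel Q: Q = R/(ω₀L) = 3950/(7833·0.00163) = 309.4.
Step 4 — Bandwidth: Δω = ω₀/Q = 25.32 rad/s; BW = Δω/(2π) = 4.029 Hz.

(a) f₀ = 1247 Hz  (b) Q = 309.4  (c) BW = 4.029 Hz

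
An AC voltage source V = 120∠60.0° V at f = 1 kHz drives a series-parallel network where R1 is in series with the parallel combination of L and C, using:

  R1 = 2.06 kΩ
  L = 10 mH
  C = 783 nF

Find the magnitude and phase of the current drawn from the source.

Step 1 — Angular frequency: ω = 2π·f = 2π·1000 = 6283 rad/s.
Step 2 — Component impedances:
  R1: Z = R = 2060 Ω
  L: Z = jωL = j·6283·0.01 = 0 + j62.83 Ω
  C: Z = 1/(jωC) = -j/(ω·C) = 0 - j203.3 Ω
Step 3 — Parallel branch: L || C = 1/(1/L + 1/C) = 0 + j90.94 Ω.
Step 4 — Series with R1: Z_total = R1 + (L || C) = 2060 + j90.94 Ω = 2062∠2.5° Ω.
Step 5 — Source phasor: V = 120∠60.0° V = 60 + j103.9 V.
Step 6 — Ohm's law: I = V / Z_total = (60 + j103.9) / (2060 + j90.94) = 0.03129 + j0.04907 A.
Step 7 — Convert to polar: |I| = 0.0582 A, ∠I = 57.5°.

I = 0.0582∠57.5° A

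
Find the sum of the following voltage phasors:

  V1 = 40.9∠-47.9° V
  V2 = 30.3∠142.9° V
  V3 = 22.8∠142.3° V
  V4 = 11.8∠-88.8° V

Step 1 — Convert each phasor to rectangular form:
  V1 = 40.9·(cos(-47.9°) + j·sin(-47.9°)) = 27.42 - j30.35 V
  V2 = 30.3·(cos(142.9°) + j·sin(142.9°)) = -24.17 + j18.28 V
  V3 = 22.8·(cos(142.3°) + j·sin(142.3°)) = -18.04 + j13.94 V
  V4 = 11.8·(cos(-88.8°) + j·sin(-88.8°)) = 0.2471 - j11.8 V
Step 2 — Sum components: V_total = -14.54 - j9.924 V.
Step 3 — Convert to polar: |V_total| = 17.6 V, ∠V_total = -145.7°.

V_total = 17.6∠-145.7° V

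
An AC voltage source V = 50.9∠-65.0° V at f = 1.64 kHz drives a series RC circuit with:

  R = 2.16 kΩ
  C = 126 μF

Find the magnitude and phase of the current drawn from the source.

Step 1 — Angular frequency: ω = 2π·f = 2π·1640 = 1.03e+04 rad/s.
Step 2 — Component impedances:
  R: Z = R = 2160 Ω
  C: Z = 1/(jωC) = -j/(ω·C) = 0 - j0.7702 Ω
Step 3 — Series combination: Z_total = R + C = 2160 - j0.7702 Ω = 2160∠-0.0° Ω.
Step 4 — Source phasor: V = 50.9∠-65.0° V = 21.51 - j46.13 V.
Step 5 — Ohm's law: I = V / Z_total = (21.51 - j46.13) / (2160 - j0.7702) = 0.009967 - j0.02135 A.
Step 6 — Convert to polar: |I| = 0.02356 A, ∠I = -65.0°.

I = 0.02356∠-65.0° A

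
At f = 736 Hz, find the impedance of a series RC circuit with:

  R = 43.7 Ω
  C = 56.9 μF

Step 1 — Angular frequency: ω = 2π·f = 2π·736 = 4624 rad/s.
Step 2 — Component impedances:
  R: Z = R = 43.7 Ω
  C: Z = 1/(jωC) = -j/(ω·C) = 0 - j3.8 Ω
Step 3 — Series combination: Z_total = R + C = 43.7 - j3.8 Ω = 43.86∠-5.0° Ω.

Z = 43.7 - j3.8 Ω = 43.86∠-5.0° Ω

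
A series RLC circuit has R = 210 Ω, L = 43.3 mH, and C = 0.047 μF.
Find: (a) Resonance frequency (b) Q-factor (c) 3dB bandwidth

Step 1 — Resonance condition Im(Z)=0 gives ω₀ = 1/√(LC).
Step 2 — ω₀ = 1/√(0.0433·4.7e-08) = 2.217e+04 rad/s.
Step 3 — f₀ = ω₀/(2π) = 3528 Hz.
Step 4 — Series Q: Q = ω₀L/R = 2.217e+04·0.0433/210 = 4.571.
Step 5 — 3dB bandwidth: Δω = ω₀/Q = 4850 rad/s; BW = Δω/(2π) = 771.9 Hz.

(a) f₀ = 3528 Hz  (b) Q = 4.571  (c) BW = 771.9 Hz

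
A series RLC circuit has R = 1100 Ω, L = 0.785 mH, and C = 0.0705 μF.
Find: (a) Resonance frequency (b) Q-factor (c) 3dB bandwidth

Step 1 — Resonance condition Im(Z)=0 gives ω₀ = 1/√(LC).
Step 2 — ω₀ = 1/√(0.000785·7.05e-08) = 1.344e+05 rad/s.
Step 3 — f₀ = ω₀/(2π) = 2.139e+04 Hz.
Step 4 — Series Q: Q = ω₀L/R = 1.344e+05·0.000785/1100 = 0.09593.
Step 5 — 3dB bandwidth: Δω = ω₀/Q = 1.401e+06 rad/s; BW = Δω/(2π) = 2.23e+05 Hz.

(a) f₀ = 2.139e+04 Hz  (b) Q = 0.09593  (c) BW = 2.23e+05 Hz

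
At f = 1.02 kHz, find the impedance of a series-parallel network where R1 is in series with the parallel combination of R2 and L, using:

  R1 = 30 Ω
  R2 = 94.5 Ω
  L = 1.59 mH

Step 1 — Angular frequency: ω = 2π·f = 2π·1020 = 6409 rad/s.
Step 2 — Component impedances:
  R1: Z = R = 30 Ω
  R2: Z = R = 94.5 Ω
  L: Z = jωL = j·6409·0.00159 = 0 + j10.19 Ω
Step 3 — Parallel branch: R2 || L = 1/(1/R2 + 1/L) = 1.086 + j10.07 Ω.
Step 4 — Series with R1: Z_total = R1 + (R2 || L) = 31.09 + j10.07 Ω = 32.68∠18.0° Ω.

Z = 31.09 + j10.07 Ω = 32.68∠18.0° Ω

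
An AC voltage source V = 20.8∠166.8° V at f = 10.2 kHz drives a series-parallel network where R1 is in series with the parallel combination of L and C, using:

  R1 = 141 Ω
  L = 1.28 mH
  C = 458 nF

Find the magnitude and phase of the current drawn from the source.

Step 1 — Angular frequency: ω = 2π·f = 2π·1.02e+04 = 6.409e+04 rad/s.
Step 2 — Component impedances:
  R1: Z = R = 141 Ω
  L: Z = jωL = j·6.409e+04·0.00128 = 0 + j82.03 Ω
  C: Z = 1/(jωC) = -j/(ω·C) = 0 - j34.07 Ω
Step 3 — Parallel branch: L || C = 1/(1/L + 1/C) = 0 - j58.27 Ω.
Step 4 — Series with R1: Z_total = R1 + (L || C) = 141 - j58.27 Ω = 152.6∠-22.5° Ω.
Step 5 — Source phasor: V = 20.8∠166.8° V = -20.25 + j4.75 V.
Step 6 — Ohm's law: I = V / Z_total = (-20.25 + j4.75) / (141 - j58.27) = -0.1346 - j0.02192 A.
Step 7 — Convert to polar: |I| = 0.1363 A, ∠I = -170.7°.

I = 0.1363∠-170.7° A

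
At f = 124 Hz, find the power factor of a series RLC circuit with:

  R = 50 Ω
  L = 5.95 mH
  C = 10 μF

Step 1 — Angular frequency: ω = 2π·f = 2π·124 = 779.1 rad/s.
Step 2 — Component impedances:
  R: Z = R = 50 Ω
  L: Z = jωL = j·779.1·0.00595 = 0 + j4.636 Ω
  C: Z = 1/(jωC) = -j/(ω·C) = 0 - j128.4 Ω
Step 3 — Series combination: Z_total = R + L + C = 50 - j123.7 Ω = 133.4∠-68.0° Ω.
Step 4 — Power factor: PF = cos(φ) = Re(Z)/|Z| = 50/133.44 = 0.3747.
Step 5 — Type: Im(Z) = -123.7 ⇒ leading (phase φ = -68.0°).

PF = 0.3747 (leading, φ = -68.0°)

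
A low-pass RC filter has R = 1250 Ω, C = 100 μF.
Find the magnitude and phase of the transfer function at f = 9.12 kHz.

Step 1 — Angular frequency: ω = 2π·9120 = 5.73e+04 rad/s.
Step 2 — Transfer function: H(jω) = 1/(1 + jωRC).
Step 3 — Denominator: 1 + jωRC = 1 + j·5.73e+04·1250·0.0001 = 1 + j7163.
Step 4 — H = 1.949e-08 - j0.0001396.
Step 5 — Magnitude: |H| = 0.0001396 (-77.1 dB); phase: φ = -90.0°.

|H| = 0.0001396 (-77.1 dB), φ = -90.0°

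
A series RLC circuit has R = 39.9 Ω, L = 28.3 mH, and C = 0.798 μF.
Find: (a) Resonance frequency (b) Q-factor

Step 1 — Resonance condition Im(Z)=0 gives ω₀ = 1/√(LC).
Step 2 — ω₀ = 1/√(0.0283·7.98e-07) = 6654 rad/s.
Step 3 — f₀ = ω₀/(2π) = 1059 Hz.
Step 4 — Series Q: Q = ω₀L/R = 6654·0.0283/39.9 = 4.72.

(a) f₀ = 1059 Hz  (b) Q = 4.72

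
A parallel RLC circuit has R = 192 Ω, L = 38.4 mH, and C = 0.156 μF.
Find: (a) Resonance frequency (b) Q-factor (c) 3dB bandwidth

Step 1 — Resonance: ω₀ = 1/√(LC) = 1/√(0.0384·1.56e-07) = 1.292e+04 rad/s.
Step 2 — f₀ = ω₀/(2π) = 2056 Hz.
Step 3 — Parallel Q: Q = R/(ω₀L) = 192/(1.292e+04·0.0384) = 0.387.
Step 4 — Bandwidth: Δω = ω₀/Q = 3.339e+04 rad/s; BW = Δω/(2π) = 5314 Hz.

(a) f₀ = 2056 Hz  (b) Q = 0.387  (c) BW = 5314 Hz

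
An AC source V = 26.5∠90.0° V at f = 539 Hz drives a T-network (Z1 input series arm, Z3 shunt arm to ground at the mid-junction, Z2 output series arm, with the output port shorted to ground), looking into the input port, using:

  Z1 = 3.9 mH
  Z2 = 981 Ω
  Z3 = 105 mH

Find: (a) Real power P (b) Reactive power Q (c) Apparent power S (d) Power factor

Step 1 — Angular frequency: ω = 2π·f = 2π·539 = 3387 rad/s.
Step 2 — Component impedances:
  Z1: Z = jωL = j·3387·0.0039 = 0 + j13.21 Ω
  Z2: Z = R = 981 Ω
  Z3: Z = jωL = j·3387·0.105 = 0 + j355.6 Ω
Step 3 — With the output port shorted to ground, the output series arm Z2 runs from the junction to ground; the shunt arm Z3 also runs from the junction to ground. They appear in parallel: Z3 || Z2 = 113.9 + j314.3 Ω.
Step 4 — Series with input arm Z1: Z_in = Z1 + (Z3 || Z2) = 113.9 + j327.5 Ω = 346.8∠70.8° Ω.
Step 5 — Source phasor: V = 26.5∠90.0° V = 0 + j26.5 V.
Step 6 — Current: I = V / Z = 0.07218 + j0.02511 A = 0.07642∠19.2° A.
Step 7 — Complex power: S = V·I* = 0.6654 + j1.913 VA.
Step 8 — Real power: P = Re(S) = 0.6654 W.
Step 9 — Reactive power: Q = Im(S) = 1.913 VAR.
Step 10 — Apparent power: |S| = 2.025 VA.
Step 11 — Power factor: PF = P/|S| = 0.3286 (lagging).

(a) P = 0.6654 W  (b) Q = 1.913 VAR  (c) S = 2.025 VA  (d) PF = 0.3286 (lagging)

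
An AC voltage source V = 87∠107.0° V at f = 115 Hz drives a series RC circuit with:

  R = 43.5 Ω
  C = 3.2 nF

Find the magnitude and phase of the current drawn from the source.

Step 1 — Angular frequency: ω = 2π·f = 2π·115 = 722.6 rad/s.
Step 2 — Component impedances:
  R: Z = R = 43.5 Ω
  C: Z = 1/(jωC) = -j/(ω·C) = 0 - j4.325e+05 Ω
Step 3 — Series combination: Z_total = R + C = 43.5 - j4.325e+05 Ω = 4.325e+05∠-90.0° Ω.
Step 4 — Source phasor: V = 87∠107.0° V = -25.44 + j83.2 V.
Step 5 — Ohm's law: I = V / Z_total = (-25.44 + j83.2) / (43.5 - j4.325e+05) = -0.0001924 - j5.879e-05 A.
Step 6 — Convert to polar: |I| = 0.0002012 A, ∠I = -163.0°.

I = 0.0002012∠-163.0° A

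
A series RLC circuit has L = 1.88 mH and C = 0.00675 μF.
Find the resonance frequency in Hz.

Step 1 — Resonance condition Im(Z)=0 gives ω₀ = 1/√(LC).
Step 2 — ω₀ = 1/√(0.00188·6.75e-09) = 2.807e+05 rad/s.
Step 3 — f₀ = ω₀/(2π) = 4.468e+04 Hz.

f₀ = 4.468e+04 Hz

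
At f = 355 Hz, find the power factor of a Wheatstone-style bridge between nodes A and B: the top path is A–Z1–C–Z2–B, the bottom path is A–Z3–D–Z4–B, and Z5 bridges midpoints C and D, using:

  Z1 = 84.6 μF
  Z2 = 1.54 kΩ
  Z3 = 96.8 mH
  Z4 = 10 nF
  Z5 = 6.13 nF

Step 1 — Angular frequency: ω = 2π·f = 2π·355 = 2231 rad/s.
Step 2 — Component impedances:
  Z1: Z = 1/(jωC) = -j/(ω·C) = 0 - j5.299 Ω
  Z2: Z = R = 1540 Ω
  Z3: Z = jωL = j·2231·0.0968 = 0 + j215.9 Ω
  Z4: Z = 1/(jωC) = -j/(ω·C) = 0 - j4.483e+04 Ω
  Z5: Z = 1/(jωC) = -j/(ω·C) = 0 - j7.314e+04 Ω
Step 3 — Bridge requires nodal analysis (the Z5 bridge couples midpoints C and D, so the two paths cannot be reduced to a simple series/parallel combination). Setting node B to ground and injecting 1 A at node A, the 3-node admittance system at A, C, D solves to V_A = Z_AB = 1538 - j58.37 Ω = 1539∠-2.2° Ω.
Step 4 — Power factor: PF = cos(φ) = Re(Z)/|Z| = 1537.8/1538.9 = 0.9993.
Step 5 — Type: Im(Z) = -58.37 ⇒ leading (phase φ = -2.2°).

PF = 0.9993 (leading, φ = -2.2°)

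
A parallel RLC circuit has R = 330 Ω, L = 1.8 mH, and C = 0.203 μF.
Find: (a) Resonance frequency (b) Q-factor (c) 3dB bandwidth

Step 1 — Resonance: ω₀ = 1/√(LC) = 1/√(0.0018·2.03e-07) = 5.231e+04 rad/s.
Step 2 — f₀ = ω₀/(2π) = 8326 Hz.
Step 3 — Parallel Q: Q = R/(ω₀L) = 330/(5.231e+04·0.0018) = 3.504.
Step 4 — Bandwidth: Δω = ω₀/Q = 1.493e+04 rad/s; BW = Δω/(2π) = 2376 Hz.

(a) f₀ = 8326 Hz  (b) Q = 3.504  (c) BW = 2376 Hz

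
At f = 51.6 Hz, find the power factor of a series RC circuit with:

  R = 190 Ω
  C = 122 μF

Step 1 — Angular frequency: ω = 2π·f = 2π·51.6 = 324.2 rad/s.
Step 2 — Component impedances:
  R: Z = R = 190 Ω
  C: Z = 1/(jωC) = -j/(ω·C) = 0 - j25.28 Ω
Step 3 — Series combination: Z_total = R + C = 190 - j25.28 Ω = 191.7∠-7.6° Ω.
Step 4 — Power factor: PF = cos(φ) = Re(Z)/|Z| = 190/191.67 = 0.9913.
Step 5 — Type: Im(Z) = -25.28 ⇒ leading (phase φ = -7.6°).

PF = 0.9913 (leading, φ = -7.6°)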